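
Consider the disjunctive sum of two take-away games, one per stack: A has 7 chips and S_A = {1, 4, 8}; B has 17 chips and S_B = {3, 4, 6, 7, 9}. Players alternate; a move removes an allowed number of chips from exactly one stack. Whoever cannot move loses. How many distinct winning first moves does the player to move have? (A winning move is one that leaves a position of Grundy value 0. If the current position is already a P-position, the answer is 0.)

Stack A, S = {1, 4, 8}:
G(0) = 0
G(1) = mex{0} = 1
G(2) = mex{1} = 0
G(3) = mex{0} = 1
G(4) = mex{1,0} = 2
G(5) = mex{2,1} = 0
G(6) = mex{0,0} = 1
G(7) = mex{1,1} = 0
G_A(7) = 0.
Stack B, S = {3, 4, 6, 7, 9}:
G(0) = 0
G(1) = mex{} = 0
G(2) = mex{} = 0
G(3) = mex{0} = 1
G(4) = mex{0,0} = 1
G(5) = mex{0,0} = 1
G(6) = mex{1,0,0} = 2
G(7) = mex{1,1,0,0} = 2
G(8) = mex{1,1,0,0} = 2
G(9) = mex{2,1,1,0,0} = 3
G(10) = mex{2,2,1,1,0} = 3
G(11) = mex{2,2,1,1,0} = 3
G(12) = mex{3,2,2,1,1} = 0
G(13) = mex{3,3,2,2,1} = 0
G(14) = mex{3,3,2,2,1} = 0
G(15) = mex{0,3,3,2,2} = 1
G(16) = mex{0,0,3,3,2} = 1
G(17) = mex{0,0,3,3,2} = 1
G_B(17) = 1.
Combined Grundy value = 0 ⊕ 1 = 1.
A winning move leaves total XOR = 0, i.e. changes one component's Grundy value g to g ⊕ X where X is the current total.
Stack A: need g' = 0⊕1 = 1. Options: 7−1→G=1, 7−4→G=1. Hits: 2.
Stack B: need g' = 1⊕1 = 0. Options: 17−3→G=0, 17−4→G=0, 17−6→G=3, 17−7→G=3, 17−9→G=2. Hits: 2.

4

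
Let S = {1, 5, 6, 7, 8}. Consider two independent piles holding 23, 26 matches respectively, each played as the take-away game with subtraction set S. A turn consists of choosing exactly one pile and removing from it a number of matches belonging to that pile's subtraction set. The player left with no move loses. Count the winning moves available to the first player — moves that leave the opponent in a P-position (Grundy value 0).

All piles use S = {1, 5, 6, 7, 8}:
n :  0  1  2  3  4  5  6  7  8  9 10 11 12 13 14 15 16 17 18 19 20 21 22 23 24 25 26
G :  0  1  0  1  0  1  2  3  2  3  2  3  4  0  1  0  1  0  1  2  3  2  3  2  3  4  0
Pile A: G(23) = 2.
Pile B: G(26) = 0.
Combined Grundy value = 2 ⊕ 0 = 2.
A winning move leaves total XOR = 0, i.e. changes one component's Grundy value g to g ⊕ X where X is the current total.
Pile A: need g' = 2⊕2 = 0. Options: 23−1→G=3, 23−5→G=1, 23−6→G=0, 23−7→G=1, 23−8→G=0. Hits: 2.
Pile B: need g' = 0⊕2 = 2. Options: 26−1→G=4, 26−5→G=2, 26−6→G=3, 26−7→G=2, 26−8→G=1. Hits: 2.

4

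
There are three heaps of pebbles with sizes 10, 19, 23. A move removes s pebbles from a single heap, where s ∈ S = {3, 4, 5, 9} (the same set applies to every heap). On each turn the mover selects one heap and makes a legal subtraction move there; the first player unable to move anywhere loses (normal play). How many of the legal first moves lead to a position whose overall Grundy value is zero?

6

All heaps use S = {3, 4, 5, 9}:
G(0) = 0
G(1) = mex{} = 0
G(2) = mex{} = 0
G(3) = mex{0} = 1
G(4) = mex{0,0} = 1
G(5) = mex{0,0,0} = 1
G(6) = mex{1,0,0} = 2
G(7) = mex{1,1,0} = 2
G(8) = mex{1,1,1} = 0
G(9) = mex{2,1,1,0} = 3
G(10) = mex{2,2,1,0} = 3
G(11) = mex{0,2,2,0} = 1
G(12) = mex{3,0,2,1} = 4
G(13) = mex{3,3,0,1} = 2
G(14) = mex{1,3,3,1} = 0
G(15) = mex{4,1,3,2} = 0
G(16) = mex{2,4,1,2} = 0
G(17) = mex{0,2,4,0} = 1
G(18) = mex{0,0,2,3} = 1
G(19) = mex{0,0,0,3} = 1
G(20) = mex{1,0,0,1} = 2
G(21) = mex{1,1,0,4} = 2
G(22) = mex{1,1,1,2} = 0
G(23) = mex{2,1,1,0} = 3
Heap A: G(10) = 3.
Heap B: G(19) = 1.
Heap C: G(23) = 3.
Combined Grundy value = 3 ⊕ 1 ⊕ 3 = 1.
A winning move leaves total XOR = 0, i.e. changes one component's Grundy value g to g ⊕ X where X is the current total.
Heap A: need g' = 3⊕1 = 2. Options: 10−3→G=2, 10−4→G=2, 10−5→G=1, 10−9→G=0. Hits: 2.
Heap B: need g' = 1⊕1 = 0. Options: 19−3→G=0, 19−4→G=0, 19−5→G=0, 19−9→G=3. Hits: 3.
Heap C: need g' = 3⊕1 = 2. Options: 23−3→G=2, 23−4→G=1, 23−5→G=1, 23−9→G=0. Hits: 1.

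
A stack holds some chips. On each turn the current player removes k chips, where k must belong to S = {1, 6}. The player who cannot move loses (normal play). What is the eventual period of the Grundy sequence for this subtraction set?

G(0) = 0
G(1) = mex{0} = 1
G(2) = mex{1} = 0
G(3) = mex{0} = 1
G(4) = mex{1} = 0
G(5) = mex{0} = 1
G(6) = mex{1,0} = 2
G(7) = mex{2,1} = 0
G(8) = mex{0,0} = 1
G(9) = mex{1,1} = 0
G(10) = mex{0,0} = 1
G(11) = mex{1,1} = 0
G(12) = mex{0,2} = 1
G(13) = mex{1,0} = 2
G(14) = mex{2,1} = 0
G(15) = mex{0,0} = 1
G(n+7) = G(n) holds for n = 0,…,5 (a full window of length max(S) = 6), so the sequence is purely periodic with period 7.

7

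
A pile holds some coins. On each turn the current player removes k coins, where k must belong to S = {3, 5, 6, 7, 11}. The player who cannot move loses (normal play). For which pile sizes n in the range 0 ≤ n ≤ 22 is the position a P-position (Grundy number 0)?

G(0) = 0
G(1) = mex{} = 0
G(2) = mex{} = 0
G(3) = mex{0} = 1
G(4) = mex{0} = 1
G(5) = mex{0,0} = 1
G(6) = mex{1,0,0} = 2
G(7) = mex{1,0,0,0} = 2
G(8) = mex{1,1,0,0} = 2
G(9) = mex{2,1,1,0} = 3
G(10) = mex{2,1,1,1} = 0
G(11) = mex{2,2,1,1,0} = 3
G(12) = mex{3,2,2,1,0} = 4
G(13) = mex{0,2,2,2,0} = 1
G(14) = mex{3,3,2,2,1} = 0
G(15) = mex{4,0,3,2,1} = 5
G(16) = mex{1,3,0,3,1} = 2
G(17) = mex{0,4,3,0,2} = 1
G(18) = mex{5,1,4,3,2} = 0
G(19) = mex{2,0,1,4,2} = 3
G(20) = mex{1,5,0,1,3} = 2
G(21) = mex{0,2,5,0,0} = 1
G(22) = mex{3,1,2,5,3} = 0
P-positions are exactly the n with G(n) = 0.

0, 1, 2, 10, 14, 18, 22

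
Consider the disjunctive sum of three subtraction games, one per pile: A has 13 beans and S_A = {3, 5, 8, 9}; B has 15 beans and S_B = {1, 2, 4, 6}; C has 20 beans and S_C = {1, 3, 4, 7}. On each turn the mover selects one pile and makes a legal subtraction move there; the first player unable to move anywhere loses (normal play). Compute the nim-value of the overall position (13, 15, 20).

Pile A, S = {3, 5, 8, 9}:
G(0) = 0
G(1) = mex{} = 0
G(2) = mex{} = 0
G(3) = mex{0} = 1
G(4) = mex{0} = 1
G(5) = mex{0,0} = 1
G(6) = mex{1,0} = 2
G(7) = mex{1,0} = 2
G(8) = mex{1,1,0} = 2
G(9) = mex{2,1,0,0} = 3
G(10) = mex{2,1,0,0} = 3
G(11) = mex{2,2,1,0} = 3
G(12) = mex{3,2,1,1} = 0
G(13) = mex{3,2,1,1} = 0
G_A(13) = 0.
Pile B, S = {1, 2, 4, 6}:
n :  0  1  2  3  4  5  6  7  8  9 10 11 12 13 14 15
G :  0  1  2  0  1  2  3  4  0  1  2  0  1  2  3  4
G_B(15) = 4.
Pile C, S = {1, 3, 4, 7}:
G(0) = 0
G(1) = mex{0} = 1
G(2) = mex{1} = 0
G(3) = mex{0,0} = 1
G(4) = mex{1,1,0} = 2
G(5) = mex{2,0,1} = 3
G(6) = mex{3,1,0} = 2
G(7) = mex{2,2,1,0} = 3
G(8) = mex{3,3,2,1} = 0
G(9) = mex{0,2,3,0} = 1
G(10) = mex{1,3,2,1} = 0
G(11) = mex{0,0,3,2} = 1
G(12) = mex{1,1,0,3} = 2
G(13) = mex{2,0,1,2} = 3
G(14) = mex{3,1,0,3} = 2
G(15) = mex{2,2,1,0} = 3
G(16) = mex{3,3,2,1} = 0
G(17) = mex{0,2,3,0} = 1
G(18) = mex{1,3,2,1} = 0
G(19) = mex{0,0,3,2} = 1
G(20) = mex{1,1,0,3} = 2
G_C(20) = 2.
Combined Grundy value = 0 ⊕ 4 ⊕ 2 = 6.

6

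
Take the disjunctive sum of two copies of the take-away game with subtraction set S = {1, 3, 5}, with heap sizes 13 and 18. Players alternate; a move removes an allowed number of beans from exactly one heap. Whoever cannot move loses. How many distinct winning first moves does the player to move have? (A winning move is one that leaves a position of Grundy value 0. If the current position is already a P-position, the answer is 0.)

All heaps use S = {1, 3, 5}:
G(0) = 0
G(1) = mex{0} = 1
G(2) = mex{1} = 0
G(3) = mex{0,0} = 1
G(4) = mex{1,1} = 0
G(5) = mex{0,0,0} = 1
G(6) = mex{1,1,1} = 0
G(7) = mex{0,0,0} = 1
G(8) = mex{1,1,1} = 0
G(9) = mex{0,0,0} = 1
G(10) = mex{1,1,1} = 0
G(11) = mex{0,0,0} = 1
G(12) = mex{1,1,1} = 0
G(13) = mex{0,0,0} = 1
G(14) = mex{1,1,1} = 0
G(15) = mex{0,0,0} = 1
G(16) = mex{1,1,1} = 0
G(17) = mex{0,0,0} = 1
G(18) = mex{1,1,1} = 0
Heap A: G(13) = 1.
Heap B: G(18) = 0.
Combined Grundy value = 1 ⊕ 0 = 1.
A winning move leaves total XOR = 0, i.e. changes one component's Grundy value g to g ⊕ X where X is the current total.
Heap A: need g' = 1⊕1 = 0. Options: 13−1→G=0, 13−3→G=0, 13−5→G=0. Hits: 3.
Heap B: need g' = 0⊕1 = 1. Options: 18−1→G=1, 18−3→G=1, 18−5→G=1. Hits: 3.

6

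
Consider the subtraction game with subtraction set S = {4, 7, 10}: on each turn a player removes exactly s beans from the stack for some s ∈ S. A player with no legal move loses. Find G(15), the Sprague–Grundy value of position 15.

0

n :  0  1  2  3  4  5  6  7  8  9 10 11 12 13 14 15
G :  0  0  0  0  1  1  1  1  2  2  2  2  3  3  0  0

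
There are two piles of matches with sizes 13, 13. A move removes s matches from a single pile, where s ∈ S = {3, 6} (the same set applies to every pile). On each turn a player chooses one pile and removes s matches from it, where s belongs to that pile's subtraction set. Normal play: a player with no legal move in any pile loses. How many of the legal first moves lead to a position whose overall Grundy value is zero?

All piles use S = {3, 6}:
n :  0  1  2  3  4  5  6  7  8  9 10 11 12 13
G :  0  0  0  1  1  1  2  2  2  0  0  0  1  1
Pile A: G(13) = 1.
Pile B: G(13) = 1.
Combined Grundy value = 1 ⊕ 1 = 0.
A winning move leaves total XOR = 0, i.e. changes one component's Grundy value g to g ⊕ X where X is the current total.
Pile A: target g' = 1⊕0 = 1, but every legal move changes the Grundy value (mex property), so 0 moves.
Pile B: target g' = 1⊕0 = 1, but every legal move changes the Grundy value (mex property), so 0 moves.

0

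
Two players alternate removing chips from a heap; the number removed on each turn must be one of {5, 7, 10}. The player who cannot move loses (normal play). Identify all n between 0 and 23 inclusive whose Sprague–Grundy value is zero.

n :  0  1  2  3  4  5  6  7  8  9 10 11 12 13 14 15 16 17 18 19 20 21 22 23
G :  0  0  0  0  0  1  1  1  1  1  2  2  2  2  2  0  0  0  0  0  1  1  1  1
P-positions are exactly the n with G(n) = 0.

0, 1, 2, 3, 4, 15, 16, 17, 18, 19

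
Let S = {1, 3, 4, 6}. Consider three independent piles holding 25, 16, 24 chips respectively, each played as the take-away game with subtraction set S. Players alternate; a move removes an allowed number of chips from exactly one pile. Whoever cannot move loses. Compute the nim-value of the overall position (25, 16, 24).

All piles use S = {1, 3, 4, 6}:
n :  0  1  2  3  4  5  6  7  8  9 10 11 12 13 14 15 16 17 18 19 20 21 22 23 24 25
G :  0  1  0  1  2  3  2  0  1  0  1  2  3  2  0  1  0  1  2  3  2  0  1  0  1  2
Pile A: G(25) = 2.
Pile B: G(16) = 0.
Pile C: G(24) = 1.
Combined Grundy value = 2 ⊕ 0 ⊕ 1 = 3.

3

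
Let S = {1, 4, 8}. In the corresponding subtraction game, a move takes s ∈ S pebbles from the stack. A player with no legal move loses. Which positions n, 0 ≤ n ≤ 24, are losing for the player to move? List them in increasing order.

n :  0  1  2  3  4  5  6  7  8  9 10 11 12 13 14 15 16 17 18 19 20 21 22 23 24
G :  0  1  0  1  2  0  1  0  1  2  3  2  0  1  0  1  2  0  1  0  1  2  3  2  0
P-positions are exactly the n with G(n) = 0.

0, 2, 5, 7, 12, 14, 17, 19, 24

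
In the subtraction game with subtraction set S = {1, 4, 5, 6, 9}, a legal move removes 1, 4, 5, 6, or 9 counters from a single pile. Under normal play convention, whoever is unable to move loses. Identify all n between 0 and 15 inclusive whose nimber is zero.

G(0) = 0
G(1) = mex{0} = 1
G(2) = mex{1} = 0
G(3) = mex{0} = 1
G(4) = mex{1,0} = 2
G(5) = mex{2,1,0} = 3
G(6) = mex{3,0,1,0} = 2
G(7) = mex{2,1,0,1} = 3
G(8) = mex{3,2,1,0} = 4
G(9) = mex{4,3,2,1,0} = 5
G(10) = mex{5,2,3,2,1} = 0
G(11) = mex{0,3,2,3,0} = 1
G(12) = mex{1,4,3,2,1} = 0
G(13) = mex{0,5,4,3,2} = 1
G(14) = mex{1,0,5,4,3} = 2
G(15) = mex{2,1,0,5,2} = 3
P-positions are exactly the n with G(n) = 0.

0, 2, 10, 12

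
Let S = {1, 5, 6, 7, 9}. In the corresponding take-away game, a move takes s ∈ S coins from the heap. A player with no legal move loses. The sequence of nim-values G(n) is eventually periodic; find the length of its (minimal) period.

n :  0  1  2  3  4  5  6  7  8  9 10 11 12 13 14 15 16 17 18 19 20 21 22 23 24 25
G :  0  1  0  1  0  1  2  3  2  3  2  3  0  1  0  1  0  1  2  3  2  3  2  3  0  1
G(n+12) = G(n) holds for n = 0,…,8 (a full window of length max(S) = 9), so the sequence is purely periodic with period 12.

12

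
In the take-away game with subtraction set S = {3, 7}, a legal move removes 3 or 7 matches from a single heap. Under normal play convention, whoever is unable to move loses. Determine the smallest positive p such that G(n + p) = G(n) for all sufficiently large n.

n :  0  1  2  3  4  5  6  7  8  9 10 11 12 13 14 15 16 17 18 19 20 21
G :  0  0  0  1  1  1  0  2  2  1  0  0  0  1  1  1  0  2  2  1  0  0
G(n+10) = G(n) holds for n = 0,…,6 (a full window of length max(S) = 7), so the sequence is purely periodic with period 10.

10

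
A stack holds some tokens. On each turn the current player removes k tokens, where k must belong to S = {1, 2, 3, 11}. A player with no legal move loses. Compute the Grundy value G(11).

G(0) = 0
G(1) = mex{0} = 1
G(2) = mex{1,0} = 2
G(3) = mex{2,1,0} = 3
G(4) = mex{3,2,1} = 0
G(5) = mex{0,3,2} = 1
G(6) = mex{1,0,3} = 2
G(7) = mex{2,1,0} = 3
G(8) = mex{3,2,1} = 0
G(9) = mex{0,3,2} = 1
G(10) = mex{1,0,3} = 2
G(11) = mex{2,1,0,0} = 3

3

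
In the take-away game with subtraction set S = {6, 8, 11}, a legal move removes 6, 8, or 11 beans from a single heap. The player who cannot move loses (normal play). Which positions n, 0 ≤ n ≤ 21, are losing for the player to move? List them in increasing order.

0, 1, 2, 3, 4, 5, 17, 18, 19, 20, 21

n :  0  1  2  3  4  5  6  7  8  9 10 11 12 13 14 15 16 17 18 19 20 21
G :  0  0  0  0  0  0  1  1  1  1  1  1  2  2  2  2  2  0  0  0  0  0
P-positions are exactly the n with G(n) = 0.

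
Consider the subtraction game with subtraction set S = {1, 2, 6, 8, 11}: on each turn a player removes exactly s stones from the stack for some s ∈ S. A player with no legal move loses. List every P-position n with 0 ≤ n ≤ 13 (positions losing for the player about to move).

0, 3, 7, 10

n :  0  1  2  3  4  5  6  7  8  9 10 11 12 13
G :  0  1  2  0  1  2  3  0  1  2  0  1  2  3
P-positions are exactly the n with G(n) = 0.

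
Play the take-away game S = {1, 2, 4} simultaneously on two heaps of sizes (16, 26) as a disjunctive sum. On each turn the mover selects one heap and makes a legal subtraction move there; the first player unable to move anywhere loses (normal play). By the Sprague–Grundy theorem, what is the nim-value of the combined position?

3

All heaps use S = {1, 2, 4}:
n :  0  1  2  3  4  5  6  7  8  9 10 11 12 13 14 15 16 17 18 19 20 21 22 23 24 25 26
G :  0  1  2  0  1  2  0  1  2  0  1  2  0  1  2  0  1  2  0  1  2  0  1  2  0  1  2
Heap A: G(16) = 1.
Heap B: G(26) = 2.
Combined Grundy value = 1 ⊕ 2 = 3.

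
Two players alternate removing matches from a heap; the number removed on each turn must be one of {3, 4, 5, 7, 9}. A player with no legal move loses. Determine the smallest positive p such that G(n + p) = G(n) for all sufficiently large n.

n :  0  1  2  3  4  5  6  7  8  9 10 11 12 13 14 15 16 17 18 19 20 21 22 23 24 25
G :  0  0  0  1  1  1  2  2  2  3  3  3  0  0  0  1  1  1  2  2  2  3  3  3  0  0
G(n+12) = G(n) holds for n = 0,…,8 (a full window of length max(S) = 9), so the sequence is purely periodic with period 12.

12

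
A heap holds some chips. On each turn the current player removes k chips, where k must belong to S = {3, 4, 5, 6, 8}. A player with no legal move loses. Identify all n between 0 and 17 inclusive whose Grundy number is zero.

0, 1, 2, 11, 12, 13

n :  0  1  2  3  4  5  6  7  8  9 10 11 12 13 14 15 16 17
G :  0  0  0  1  1  1  2  2  2  3  3  0  0  0  1  1  1  2
P-positions are exactly the n with G(n) = 0.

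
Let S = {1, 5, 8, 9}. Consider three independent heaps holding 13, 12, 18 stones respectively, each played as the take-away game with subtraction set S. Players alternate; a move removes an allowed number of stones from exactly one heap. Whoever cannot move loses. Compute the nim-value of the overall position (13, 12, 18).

1

All heaps use S = {1, 5, 8, 9}:
G(0) = 0
G(1) = mex{0} = 1
G(2) = mex{1} = 0
G(3) = mex{0} = 1
G(4) = mex{1} = 0
G(5) = mex{0,0} = 1
G(6) = mex{1,1} = 0
G(7) = mex{0,0} = 1
G(8) = mex{1,1,0} = 2
G(9) = mex{2,0,1,0} = 3
G(10) = mex{3,1,0,1} = 2
G(11) = mex{2,0,1,0} = 3
G(12) = mex{3,1,0,1} = 2
G(13) = mex{2,2,1,0} = 3
G(14) = mex{3,3,0,1} = 2
G(15) = mex{2,2,1,0} = 3
G(16) = mex{3,3,2,1} = 0
G(17) = mex{0,2,3,2} = 1
G(18) = mex{1,3,2,3} = 0
Heap A: G(13) = 3.
Heap B: G(12) = 2.
Heap C: G(18) = 0.
Combined Grundy value = 3 ⊕ 2 ⊕ 0 = 1.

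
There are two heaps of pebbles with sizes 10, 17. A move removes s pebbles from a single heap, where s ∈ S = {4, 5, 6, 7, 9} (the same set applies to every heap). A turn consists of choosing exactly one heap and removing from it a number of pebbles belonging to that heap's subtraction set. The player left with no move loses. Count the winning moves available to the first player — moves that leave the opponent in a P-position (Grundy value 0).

6

All heaps use S = {4, 5, 6, 7, 9}:
n :  0  1  2  3  4  5  6  7  8  9 10 11 12 13 14 15 16 17
G :  0  0  0  0  1  1  1  1  2  2  2  2  3  0  0  0  0  1
Heap A: G(10) = 2.
Heap B: G(17) = 1.
Combined Grundy value = 2 ⊕ 1 = 3.
A winning move leaves total XOR = 0, i.e. changes one component's Grundy value g to g ⊕ X where X is the current total.
Heap A: need g' = 2⊕3 = 1. Options: 10−4→G=1, 10−5→G=1, 10−6→G=1, 10−7→G=0, 10−9→G=0. Hits: 3.
Heap B: need g' = 1⊕3 = 2. Options: 17−4→G=0, 17−5→G=3, 17−6→G=2, 17−7→G=2, 17−9→G=2. Hits: 3.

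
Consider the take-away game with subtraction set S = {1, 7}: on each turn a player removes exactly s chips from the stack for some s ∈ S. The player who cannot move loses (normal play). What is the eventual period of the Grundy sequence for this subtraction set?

G(0) = 0
G(1) = mex{0} = 1
G(2) = mex{1} = 0
G(3) = mex{0} = 1
G(4) = mex{1} = 0
G(5) = mex{0} = 1
G(6) = mex{1} = 0
G(7) = mex{0,0} = 1
G(8) = mex{1,1} = 0
G(9) = mex{0,0} = 1
G(10) = mex{1,1} = 0
G(11) = mex{0,0} = 1
G(12) = mex{1,1} = 0
G(13) = mex{0,0} = 1
G(14) = mex{1,1} = 0
G(n+2) = G(n) holds for n = 0,…,6 (a full window of length max(S) = 7), so the sequence is purely periodic with period 2.

2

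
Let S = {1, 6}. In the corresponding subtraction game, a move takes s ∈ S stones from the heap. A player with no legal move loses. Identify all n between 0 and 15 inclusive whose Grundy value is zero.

n :  0  1  2  3  4  5  6  7  8  9 10 11 12 13 14 15
G :  0  1  0  1  0  1  2  0  1  0  1  0  1  2  0  1
P-positions are exactly the n with G(n) = 0.

0, 2, 4, 7, 9, 11, 14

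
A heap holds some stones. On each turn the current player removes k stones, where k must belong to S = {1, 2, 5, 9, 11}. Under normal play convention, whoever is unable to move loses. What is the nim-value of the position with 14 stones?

1

n :  0  1  2  3  4  5  6  7  8  9 10 11 12 13 14
G :  0  1  2  0  1  2  0  1  2  3  0  1  2  0  1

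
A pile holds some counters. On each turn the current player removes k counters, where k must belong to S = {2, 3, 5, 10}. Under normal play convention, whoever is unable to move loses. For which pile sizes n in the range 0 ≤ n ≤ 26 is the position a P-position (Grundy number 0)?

G(0) = 0
G(1) = mex{} = 0
G(2) = mex{0} = 1
G(3) = mex{0,0} = 1
G(4) = mex{1,0} = 2
G(5) = mex{1,1,0} = 2
G(6) = mex{2,1,0} = 3
G(7) = mex{2,2,1} = 0
G(8) = mex{3,2,1} = 0
G(9) = mex{0,3,2} = 1
G(10) = mex{0,0,2,0} = 1
G(11) = mex{1,0,3,0} = 2
G(12) = mex{1,1,0,1} = 2
G(13) = mex{2,1,0,1} = 3
G(14) = mex{2,2,1,2} = 0
G(15) = mex{3,2,1,2} = 0
G(16) = mex{0,3,2,3} = 1
G(17) = mex{0,0,2,0} = 1
G(18) = mex{1,0,3,0} = 2
G(19) = mex{1,1,0,1} = 2
G(20) = mex{2,1,0,1} = 3
G(21) = mex{2,2,1,2} = 0
G(22) = mex{3,2,1,2} = 0
G(23) = mex{0,3,2,3} = 1
G(24) = mex{0,0,2,0} = 1
G(25) = mex{1,0,3,0} = 2
G(26) = mex{1,1,0,1} = 2
P-positions are exactly the n with G(n) = 0.

0, 1, 7, 8, 14, 15, 21, 22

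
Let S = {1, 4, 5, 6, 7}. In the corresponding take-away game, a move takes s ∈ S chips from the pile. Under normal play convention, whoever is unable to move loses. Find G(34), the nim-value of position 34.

2

n :  0  1  2  3  4  5  6  7  8  9 10 11 12 13 14 15 16 17 18 19 20 21 22 23 24 25 26 27 28 29 30 31 32 33 34
G :  0  1  0  1  2  3  2  3  4  5  0  1  0  1  2  3  2  3  4  5  0  1  0  1  2  3  2  3  4  5  0  1  0  1  2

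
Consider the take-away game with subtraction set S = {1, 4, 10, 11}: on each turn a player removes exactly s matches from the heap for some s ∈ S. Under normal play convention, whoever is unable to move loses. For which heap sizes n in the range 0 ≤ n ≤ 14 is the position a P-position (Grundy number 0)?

0, 2, 5, 7, 14

G(0) = 0
G(1) = mex{0} = 1
G(2) = mex{1} = 0
G(3) = mex{0} = 1
G(4) = mex{1,0} = 2
G(5) = mex{2,1} = 0
G(6) = mex{0,0} = 1
G(7) = mex{1,1} = 0
G(8) = mex{0,2} = 1
G(9) = mex{1,0} = 2
G(10) = mex{2,1,0} = 3
G(11) = mex{3,0,1,0} = 2
G(12) = mex{2,1,0,1} = 3
G(13) = mex{3,2,1,0} = 4
G(14) = mex{4,3,2,1} = 0
P-positions are exactly the n with G(n) = 0.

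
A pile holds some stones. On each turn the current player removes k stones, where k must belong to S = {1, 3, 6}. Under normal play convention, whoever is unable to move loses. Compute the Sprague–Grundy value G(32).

G(0) = 0
G(1) = mex{0} = 1
G(2) = mex{1} = 0
G(3) = mex{0,0} = 1
G(4) = mex{1,1} = 0
G(5) = mex{0,0} = 1
G(6) = mex{1,1,0} = 2
G(7) = mex{2,0,1} = 3
G(8) = mex{3,1,0} = 2
G(9) = mex{2,2,1} = 0
G(10) = mex{0,3,0} = 1
G(11) = mex{1,2,1} = 0
G(12) = mex{0,0,2} = 1
G(13) = mex{1,1,3} = 0
G(14) = mex{0,0,2} = 1
G(15) = mex{1,1,0} = 2
G(16) = mex{2,0,1} = 3
G(17) = mex{3,1,0} = 2
G(18) = mex{2,2,1} = 0
G(19) = mex{0,3,0} = 1
G(20) = mex{1,2,1} = 0
G(21) = mex{0,0,2} = 1
G(22) = mex{1,1,3} = 0
G(23) = mex{0,0,2} = 1
G(24) = mex{1,1,0} = 2
G(25) = mex{2,0,1} = 3
G(26) = mex{3,1,0} = 2
G(27) = mex{2,2,1} = 0
G(28) = mex{0,3,0} = 1
G(29) = mex{1,2,1} = 0
G(30) = mex{0,0,2} = 1
G(31) = mex{1,1,3} = 0
G(32) = mex{0,0,2} = 1

1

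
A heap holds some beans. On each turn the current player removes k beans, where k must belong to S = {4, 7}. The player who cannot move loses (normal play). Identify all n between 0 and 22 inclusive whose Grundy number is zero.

n :  0  1  2  3  4  5  6  7  8  9 10 11 12 13 14 15 16 17 18 19 20 21 22
G :  0  0  0  0  1  1  1  1  2  2  2  0  0  0  0  1  1  1  1  2  2  2  0
P-positions are exactly the n with G(n) = 0.

0, 1, 2, 3, 11, 12, 13, 14, 22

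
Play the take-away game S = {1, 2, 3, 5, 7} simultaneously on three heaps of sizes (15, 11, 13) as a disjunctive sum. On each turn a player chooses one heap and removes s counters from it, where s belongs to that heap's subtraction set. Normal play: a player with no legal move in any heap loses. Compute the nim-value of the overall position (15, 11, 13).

1

All heaps use S = {1, 2, 3, 5, 7}:
n :  0  1  2  3  4  5  6  7  8  9 10 11 12 13 14 15
G :  0  1  2  3  0  1  2  3  0  1  2  3  0  1  2  3
Heap A: G(15) = 3.
Heap B: G(11) = 3.
Heap C: G(13) = 1.
Combined Grundy value = 3 ⊕ 3 ⊕ 1 = 1.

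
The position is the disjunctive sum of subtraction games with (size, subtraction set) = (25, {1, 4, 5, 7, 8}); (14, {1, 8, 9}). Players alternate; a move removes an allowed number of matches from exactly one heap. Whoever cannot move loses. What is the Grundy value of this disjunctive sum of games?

Heap A, S = {1, 4, 5, 7, 8}:
G(0) = 0
G(1) = mex{0} = 1
G(2) = mex{1} = 0
G(3) = mex{0} = 1
G(4) = mex{1,0} = 2
G(5) = mex{2,1,0} = 3
G(6) = mex{3,0,1} = 2
G(7) = mex{2,1,0,0} = 3
G(8) = mex{3,2,1,1,0} = 4
G(9) = mex{4,3,2,0,1} = 5
G(10) = mex{5,2,3,1,0} = 4
G(11) = mex{4,3,2,2,1} = 0
G(12) = mex{0,4,3,3,2} = 1
G(13) = mex{1,5,4,2,3} = 0
G(14) = mex{0,4,5,3,2} = 1
G(15) = mex{1,0,4,4,3} = 2
G(16) = mex{2,1,0,5,4} = 3
G(17) = mex{3,0,1,4,5} = 2
G(18) = mex{2,1,0,0,4} = 3
G(19) = mex{3,2,1,1,0} = 4
G(20) = mex{4,3,2,0,1} = 5
G(21) = mex{5,2,3,1,0} = 4
G(22) = mex{4,3,2,2,1} = 0
G(23) = mex{0,4,3,3,2} = 1
G(24) = mex{1,5,4,2,3} = 0
G(25) = mex{0,4,5,3,2} = 1
G_A(25) = 1.
Heap B, S = {1, 8, 9}:
G(0) = 0
G(1) = mex{0} = 1
G(2) = mex{1} = 0
G(3) = mex{0} = 1
G(4) = mex{1} = 0
G(5) = mex{0} = 1
G(6) = mex{1} = 0
G(7) = mex{0} = 1
G(8) = mex{1,0} = 2
G(9) = mex{2,1,0} = 3
G(10) = mex{3,0,1} = 2
G(11) = mex{2,1,0} = 3
G(12) = mex{3,0,1} = 2
G(13) = mex{2,1,0} = 3
G(14) = mex{3,0,1} = 2
G_B(14) = 2.
Combined Grundy value = 1 ⊕ 2 = 3.

3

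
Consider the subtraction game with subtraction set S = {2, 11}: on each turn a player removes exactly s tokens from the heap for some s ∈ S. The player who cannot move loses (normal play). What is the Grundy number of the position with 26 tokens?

0

G(0) = 0
G(1) = mex{} = 0
G(2) = mex{0} = 1
G(3) = mex{0} = 1
G(4) = mex{1} = 0
G(5) = mex{1} = 0
G(6) = mex{0} = 1
G(7) = mex{0} = 1
G(8) = mex{1} = 0
G(9) = mex{1} = 0
G(10) = mex{0} = 1
G(11) = mex{0,0} = 1
G(12) = mex{1,0} = 2
G(13) = mex{1,1} = 0
G(14) = mex{2,1} = 0
G(15) = mex{0,0} = 1
G(16) = mex{0,0} = 1
G(17) = mex{1,1} = 0
G(18) = mex{1,1} = 0
G(19) = mex{0,0} = 1
G(20) = mex{0,0} = 1
G(21) = mex{1,1} = 0
G(22) = mex{1,1} = 0
G(23) = mex{0,2} = 1
G(24) = mex{0,0} = 1
G(25) = mex{1,0} = 2
G(26) = mex{1,1} = 0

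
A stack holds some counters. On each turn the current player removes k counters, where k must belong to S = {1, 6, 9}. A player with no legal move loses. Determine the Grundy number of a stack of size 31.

2

n :  0  1  2  3  4  5  6  7  8  9 10 11 12 13 14 15 16 17 18 19 20 21 22 23 24 25 26 27 28 29 30 31
G :  0  1  0  1  0  1  2  0  1  2  3  2  0  1  0  1  2  0  1  0  1  2  0  1  0  1  2  0  1  0  1  2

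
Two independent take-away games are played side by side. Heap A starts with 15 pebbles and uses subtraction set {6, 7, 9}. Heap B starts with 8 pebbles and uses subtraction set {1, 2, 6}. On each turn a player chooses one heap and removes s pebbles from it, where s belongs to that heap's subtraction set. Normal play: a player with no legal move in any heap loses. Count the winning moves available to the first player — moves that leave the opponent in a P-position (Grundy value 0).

Heap A, S = {6, 7, 9}:
G(0) = 0
G(1) = mex{} = 0
G(2) = mex{} = 0
G(3) = mex{} = 0
G(4) = mex{} = 0
G(5) = mex{} = 0
G(6) = mex{0} = 1
G(7) = mex{0,0} = 1
G(8) = mex{0,0} = 1
G(9) = mex{0,0,0} = 1
G(10) = mex{0,0,0} = 1
G(11) = mex{0,0,0} = 1
G(12) = mex{1,0,0} = 2
G(13) = mex{1,1,0} = 2
G(14) = mex{1,1,0} = 2
G(15) = mex{1,1,1} = 0
G_A(15) = 0.
Heap B, S = {1, 2, 6}:
n : 0 1 2 3 4 5 6 7 8
G : 0 1 2 0 1 2 3 0 1
G_B(8) = 1.
Combined Grundy value = 0 ⊕ 1 = 1.
A winning move leaves total XOR = 0, i.e. changes one component's Grundy value g to g ⊕ X where X is the current total.
Heap A: need g' = 0⊕1 = 1. Options: 15−6→G=1, 15−7→G=1, 15−9→G=1. Hits: 3.
Heap B: need g' = 1⊕1 = 0. Options: 8−1→G=0, 8−2→G=3, 8−6→G=2. Hits: 1.

4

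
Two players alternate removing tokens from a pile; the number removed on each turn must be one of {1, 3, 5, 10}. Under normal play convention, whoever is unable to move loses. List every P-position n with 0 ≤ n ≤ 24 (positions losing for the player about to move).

G(0) = 0
G(1) = mex{0} = 1
G(2) = mex{1} = 0
G(3) = mex{0,0} = 1
G(4) = mex{1,1} = 0
G(5) = mex{0,0,0} = 1
G(6) = mex{1,1,1} = 0
G(7) = mex{0,0,0} = 1
G(8) = mex{1,1,1} = 0
G(9) = mex{0,0,0} = 1
G(10) = mex{1,1,1,0} = 2
G(11) = mex{2,0,0,1} = 3
G(12) = mex{3,1,1,0} = 2
G(13) = mex{2,2,0,1} = 3
G(14) = mex{3,3,1,0} = 2
G(15) = mex{2,2,2,1} = 0
G(16) = mex{0,3,3,0} = 1
G(17) = mex{1,2,2,1} = 0
G(18) = mex{0,0,3,0} = 1
G(19) = mex{1,1,2,1} = 0
G(20) = mex{0,0,0,2} = 1
G(21) = mex{1,1,1,3} = 0
G(22) = mex{0,0,0,2} = 1
G(23) = mex{1,1,1,3} = 0
G(24) = mex{0,0,0,2} = 1
P-positions are exactly the n with G(n) = 0.

0, 2, 4, 6, 8, 15, 17, 19, 21, 23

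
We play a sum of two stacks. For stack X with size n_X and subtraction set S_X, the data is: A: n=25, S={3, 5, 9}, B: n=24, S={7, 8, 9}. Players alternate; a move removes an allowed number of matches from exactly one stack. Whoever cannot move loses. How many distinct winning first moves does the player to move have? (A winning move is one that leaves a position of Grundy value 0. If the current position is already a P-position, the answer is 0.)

Stack A, S = {3, 5, 9}:
n :  0  1  2  3  4  5  6  7  8  9 10 11 12 13 14 15 16 17 18 19 20 21 22 23 24 25
G :  0  0  0  1  1  1  2  2  0  3  3  1  0  2  0  1  0  1  0  1  0  1  0  1  0  1
G_A(25) = 1.
Stack B, S = {7, 8, 9}:
n :  0  1  2  3  4  5  6  7  8  9 10 11 12 13 14 15 16 17 18 19 20 21 22 23 24
G :  0  0  0  0  0  0  0  1  1  1  1  1  1  1  2  2  0  0  0  0  0  0  0  1  1
G_B(24) = 1.
Combined Grundy value = 1 ⊕ 1 = 0.
A winning move leaves total XOR = 0, i.e. changes one component's Grundy value g to g ⊕ X where X is the current total.
Stack A: target g' = 1⊕0 = 1, but every legal move changes the Grundy value (mex property), so 0 moves.
Stack B: target g' = 1⊕0 = 1, but every legal move changes the Grundy value (mex property), so 0 moves.

0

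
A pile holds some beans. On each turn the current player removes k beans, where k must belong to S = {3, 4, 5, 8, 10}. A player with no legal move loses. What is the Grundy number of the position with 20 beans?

2

n :  0  1  2  3  4  5  6  7  8  9 10 11 12 13 14 15 16 17 18 19 20
G :  0  0  0  1  1  1  2  2  2  3  3  3  4  0  0  0  1  1  1  2  2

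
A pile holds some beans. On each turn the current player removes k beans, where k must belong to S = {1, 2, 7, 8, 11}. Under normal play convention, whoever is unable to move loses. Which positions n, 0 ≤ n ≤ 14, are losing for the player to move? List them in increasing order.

0, 3, 6, 9, 12

G(0) = 0
G(1) = mex{0} = 1
G(2) = mex{1,0} = 2
G(3) = mex{2,1} = 0
G(4) = mex{0,2} = 1
G(5) = mex{1,0} = 2
G(6) = mex{2,1} = 0
G(7) = mex{0,2,0} = 1
G(8) = mex{1,0,1,0} = 2
G(9) = mex{2,1,2,1} = 0
G(10) = mex{0,2,0,2} = 1
G(11) = mex{1,0,1,0,0} = 2
G(12) = mex{2,1,2,1,1} = 0
G(13) = mex{0,2,0,2,2} = 1
G(14) = mex{1,0,1,0,0} = 2
P-positions are exactly the n with G(n) = 0.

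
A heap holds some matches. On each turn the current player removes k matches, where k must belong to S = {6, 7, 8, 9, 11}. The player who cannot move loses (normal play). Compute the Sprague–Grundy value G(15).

2

n :  0  1  2  3  4  5  6  7  8  9 10 11 12 13 14 15
G :  0  0  0  0  0  0  1  1  1  1  1  1  2  2  2  2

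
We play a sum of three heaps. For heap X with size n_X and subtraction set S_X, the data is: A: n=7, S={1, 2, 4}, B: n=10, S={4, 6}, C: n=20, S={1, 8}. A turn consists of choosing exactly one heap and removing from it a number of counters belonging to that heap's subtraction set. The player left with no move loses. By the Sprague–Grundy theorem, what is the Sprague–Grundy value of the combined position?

1

Heap A, S = {1, 2, 4}:
n : 0 1 2 3 4 5 6 7
G : 0 1 2 0 1 2 0 1
G_A(7) = 1.
Heap B, S = {4, 6}:
n :  0  1  2  3  4  5  6  7  8  9 10
G :  0  0  0  0  1  1  1  1  2  2  0
G_B(10) = 0.
Heap C, S = {1, 8}:
n :  0  1  2  3  4  5  6  7  8  9 10 11 12 13 14 15 16 17 18 19 20
G :  0  1  0  1  0  1  0  1  2  0  1  0  1  0  1  0  1  2  0  1  0
G_C(20) = 0.
Combined Grundy value = 1 ⊕ 0 ⊕ 0 = 1.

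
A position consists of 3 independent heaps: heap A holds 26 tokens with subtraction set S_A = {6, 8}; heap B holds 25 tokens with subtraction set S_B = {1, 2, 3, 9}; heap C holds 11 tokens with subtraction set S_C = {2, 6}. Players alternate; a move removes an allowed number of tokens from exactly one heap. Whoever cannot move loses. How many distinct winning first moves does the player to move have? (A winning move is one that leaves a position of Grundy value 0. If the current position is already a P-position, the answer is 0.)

2

Heap A, S = {6, 8}:
G(0) = 0
G(1) = mex{} = 0
G(2) = mex{} = 0
G(3) = mex{} = 0
G(4) = mex{} = 0
G(5) = mex{} = 0
G(6) = mex{0} = 1
G(7) = mex{0} = 1
G(8) = mex{0,0} = 1
G(9) = mex{0,0} = 1
G(10) = mex{0,0} = 1
G(11) = mex{0,0} = 1
G(12) = mex{1,0} = 2
G(13) = mex{1,0} = 2
G(14) = mex{1,1} = 0
G(15) = mex{1,1} = 0
G(16) = mex{1,1} = 0
G(17) = mex{1,1} = 0
G(18) = mex{2,1} = 0
G(19) = mex{2,1} = 0
G(20) = mex{0,2} = 1
G(21) = mex{0,2} = 1
G(22) = mex{0,0} = 1
G(23) = mex{0,0} = 1
G(24) = mex{0,0} = 1
G(25) = mex{0,0} = 1
G(26) = mex{1,0} = 2
G_A(26) = 2.
Heap B, S = {1, 2, 3, 9}:
n :  0  1  2  3  4  5  6  7  8  9 10 11 12 13 14 15 16 17 18 19 20 21 22 23 24 25
G :  0  1  2  3  0  1  2  3  0  1  2  3  0  1  2  3  0  1  2  3  0  1  2  3  0  1
G_B(25) = 1.
Heap C, S = {2, 6}:
n :  0  1  2  3  4  5  6  7  8  9 10 11
G :  0  0  1  1  0  0  1  1  0  0  1  1
G_C(11) = 1.
Combined Grundy value = 2 ⊕ 1 ⊕ 1 = 2.
A winning move leaves total XOR = 0, i.e. changes one component's Grundy value g to g ⊕ X where X is the current total.
Heap A: need g' = 2⊕2 = 0. Options: 26−6→G=1, 26−8→G=0. Hits: 1.
Heap B: need g' = 1⊕2 = 3. Options: 25−1→G=0, 25−2→G=3, 25−3→G=2, 25−9→G=0. Hits: 1.
Heap C: need g' = 1⊕2 = 3. Options: 11−2→G=0, 11−6→G=0. Hits: 0.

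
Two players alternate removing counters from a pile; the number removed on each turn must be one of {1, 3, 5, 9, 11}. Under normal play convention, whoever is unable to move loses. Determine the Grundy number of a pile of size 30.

n :  0  1  2  3  4  5  6  7  8  9 10 11 12 13 14 15 16 17 18 19 20 21 22 23 24 25 26 27 28 29 30
G :  0  1  0  1  0  1  0  1  0  1  0  1  0  1  0  1  0  1  0  1  0  1  0  1  0  1  0  1  0  1  0

0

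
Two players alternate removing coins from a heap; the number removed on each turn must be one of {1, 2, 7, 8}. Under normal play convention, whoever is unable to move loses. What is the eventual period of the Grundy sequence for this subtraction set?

n :  0  1  2  3  4  5  6  7  8  9 10 11 12 13 14
G :  0  1  2  0  1  2  0  1  2  0  1  2  0  1  2
G(n+3) = G(n) holds for n = 0,…,7 (a full window of length max(S) = 8), so the sequence is purely periodic with period 3.

3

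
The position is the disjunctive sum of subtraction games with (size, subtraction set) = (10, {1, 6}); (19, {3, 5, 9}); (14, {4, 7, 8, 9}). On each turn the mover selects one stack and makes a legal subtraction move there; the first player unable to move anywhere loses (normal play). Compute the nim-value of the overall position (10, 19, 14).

Stack A, S = {1, 6}:
G(0) = 0
G(1) = mex{0} = 1
G(2) = mex{1} = 0
G(3) = mex{0} = 1
G(4) = mex{1} = 0
G(5) = mex{0} = 1
G(6) = mex{1,0} = 2
G(7) = mex{2,1} = 0
G(8) = mex{0,0} = 1
G(9) = mex{1,1} = 0
G(10) = mex{0,0} = 1
G_A(10) = 1.
Stack B, S = {3, 5, 9}:
G(0) = 0
G(1) = mex{} = 0
G(2) = mex{} = 0
G(3) = mex{0} = 1
G(4) = mex{0} = 1
G(5) = mex{0,0} = 1
G(6) = mex{1,0} = 2
G(7) = mex{1,0} = 2
G(8) = mex{1,1} = 0
G(9) = mex{2,1,0} = 3
G(10) = mex{2,1,0} = 3
G(11) = mex{0,2,0} = 1
G(12) = mex{3,2,1} = 0
G(13) = mex{3,0,1} = 2
G(14) = mex{1,3,1} = 0
G(15) = mex{0,3,2} = 1
G(16) = mex{2,1,2} = 0
G(17) = mex{0,0,0} = 1
G(18) = mex{1,2,3} = 0
G(19) = mex{0,0,3} = 1
G_B(19) = 1.
Stack C, S = {4, 7, 8, 9}:
G(0) = 0
G(1) = mex{} = 0
G(2) = mex{} = 0
G(3) = mex{} = 0
G(4) = mex{0} = 1
G(5) = mex{0} = 1
G(6) = mex{0} = 1
G(7) = mex{0,0} = 1
G(8) = mex{1,0,0} = 2
G(9) = mex{1,0,0,0} = 2
G(10) = mex{1,0,0,0} = 2
G(11) = mex{1,1,0,0} = 2
G(12) = mex{2,1,1,0} = 3
G(13) = mex{2,1,1,1} = 0
G(14) = mex{2,1,1,1} = 0
G_C(14) = 0.
Combined Grundy value = 1 ⊕ 1 ⊕ 0 = 0.

0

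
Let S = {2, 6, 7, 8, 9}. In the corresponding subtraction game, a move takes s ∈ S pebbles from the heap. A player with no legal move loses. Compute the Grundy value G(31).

G(0) = 0
G(1) = mex{} = 0
G(2) = mex{0} = 1
G(3) = mex{0} = 1
G(4) = mex{1} = 0
G(5) = mex{1} = 0
G(6) = mex{0,0} = 1
G(7) = mex{0,0,0} = 1
G(8) = mex{1,1,0,0} = 2
G(9) = mex{1,1,1,0,0} = 2
G(10) = mex{2,0,1,1,0} = 3
G(11) = mex{2,0,0,1,1} = 3
G(12) = mex{3,1,0,0,1} = 2
G(13) = mex{3,1,1,0,0} = 2
G(14) = mex{2,2,1,1,0} = 3
G(15) = mex{2,2,2,1,1} = 0
G(16) = mex{3,3,2,2,1} = 0
G(17) = mex{0,3,3,2,2} = 1
G(18) = mex{0,2,3,3,2} = 1
G(19) = mex{1,2,2,3,3} = 0
G(20) = mex{1,3,2,2,3} = 0
G(21) = mex{0,0,3,2,2} = 1
G(22) = mex{0,0,0,3,2} = 1
G(23) = mex{1,1,0,0,3} = 2
G(24) = mex{1,1,1,0,0} = 2
G(25) = mex{2,0,1,1,0} = 3
G(26) = mex{2,0,0,1,1} = 3
G(27) = mex{3,1,0,0,1} = 2
G(28) = mex{3,1,1,0,0} = 2
G(29) = mex{2,2,1,1,0} = 3
G(30) = mex{2,2,2,1,1} = 0
G(31) = mex{3,3,2,2,1} = 0

0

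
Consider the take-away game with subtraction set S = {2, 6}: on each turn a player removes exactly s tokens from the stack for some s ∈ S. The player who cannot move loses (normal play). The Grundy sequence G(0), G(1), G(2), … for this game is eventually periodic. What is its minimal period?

4

n :  0  1  2  3  4  5  6  7  8  9 10 11 12 13 14
G :  0  0  1  1  0  0  1  1  0  0  1  1  0  0  1
G(n+4) = G(n) holds for n = 0,…,5 (a full window of length max(S) = 6), so the sequence is purely periodic with period 4.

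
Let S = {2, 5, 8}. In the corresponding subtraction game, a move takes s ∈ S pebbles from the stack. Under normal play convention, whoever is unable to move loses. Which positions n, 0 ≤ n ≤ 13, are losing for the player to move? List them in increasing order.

G(0) = 0
G(1) = mex{} = 0
G(2) = mex{0} = 1
G(3) = mex{0} = 1
G(4) = mex{1} = 0
G(5) = mex{1,0} = 2
G(6) = mex{0,0} = 1
G(7) = mex{2,1} = 0
G(8) = mex{1,1,0} = 2
G(9) = mex{0,0,0} = 1
G(10) = mex{2,2,1} = 0
G(11) = mex{1,1,1} = 0
G(12) = mex{0,0,0} = 1
G(13) = mex{0,2,2} = 1
P-positions are exactly the n with G(n) = 0.

0, 1, 4, 7, 10, 11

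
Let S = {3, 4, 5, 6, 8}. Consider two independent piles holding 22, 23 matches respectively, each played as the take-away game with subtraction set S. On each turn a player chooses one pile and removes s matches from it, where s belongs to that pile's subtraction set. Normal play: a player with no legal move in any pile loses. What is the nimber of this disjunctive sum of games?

All piles use S = {3, 4, 5, 6, 8}:
n :  0  1  2  3  4  5  6  7  8  9 10 11 12 13 14 15 16 17 18 19 20 21 22 23
G :  0  0  0  1  1  1  2  2  2  3  3  0  0  0  1  1  1  2  2  2  3  3  0  0
Pile A: G(22) = 0.
Pile B: G(23) = 0.
Combined Grundy value = 0 ⊕ 0 = 0.

0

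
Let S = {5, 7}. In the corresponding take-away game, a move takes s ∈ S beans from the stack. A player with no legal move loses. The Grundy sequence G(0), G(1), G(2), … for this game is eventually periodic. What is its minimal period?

12

G(0) = 0
G(1) = mex{} = 0
G(2) = mex{} = 0
G(3) = mex{} = 0
G(4) = mex{} = 0
G(5) = mex{0} = 1
G(6) = mex{0} = 1
G(7) = mex{0,0} = 1
G(8) = mex{0,0} = 1
G(9) = mex{0,0} = 1
G(10) = mex{1,0} = 2
G(11) = mex{1,0} = 2
G(12) = mex{1,1} = 0
G(13) = mex{1,1} = 0
G(14) = mex{1,1} = 0
G(15) = mex{2,1} = 0
G(16) = mex{2,1} = 0
G(17) = mex{0,2} = 1
G(18) = mex{0,2} = 1
G(19) = mex{0,0} = 1
G(20) = mex{0,0} = 1
G(21) = mex{0,0} = 1
G(22) = mex{1,0} = 2
G(23) = mex{1,0} = 2
G(24) = mex{1,1} = 0
G(25) = mex{1,1} = 0
G(n+12) = G(n) holds for n = 0,…,6 (a full window of length max(S) = 7), so the sequence is purely periodic with period 12.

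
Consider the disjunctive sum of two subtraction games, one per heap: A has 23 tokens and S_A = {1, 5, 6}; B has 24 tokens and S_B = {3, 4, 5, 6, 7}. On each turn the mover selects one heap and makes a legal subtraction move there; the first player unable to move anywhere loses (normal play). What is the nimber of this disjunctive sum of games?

0

Heap A, S = {1, 5, 6}:
n :  0  1  2  3  4  5  6  7  8  9 10 11 12 13 14 15 16 17 18 19 20 21 22 23
G :  0  1  0  1  0  1  2  3  2  3  2  0  1  0  1  0  1  2  3  2  3  2  0  1
G_A(23) = 1.
Heap B, S = {3, 4, 5, 6, 7}:
n :  0  1  2  3  4  5  6  7  8  9 10 11 12 13 14 15 16 17 18 19 20 21 22 23 24
G :  0  0  0  1  1  1  2  2  2  3  0  0  0  1  1  1  2  2  2  3  0  0  0  1  1
G_B(24) = 1.
Combined Grundy value = 1 ⊕ 1 = 0.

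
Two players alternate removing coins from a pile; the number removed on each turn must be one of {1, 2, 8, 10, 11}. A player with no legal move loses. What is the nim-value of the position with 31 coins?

n :  0  1  2  3  4  5  6  7  8  9 10 11 12 13 14 15 16 17 18 19 20 21 22 23 24 25 26 27 28 29 30 31
G :  0  1  2  0  1  2  0  1  2  0  1  2  0  1  2  0  1  2  0  1  2  0  1  2  0  1  2  0  1  2  0  1

1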